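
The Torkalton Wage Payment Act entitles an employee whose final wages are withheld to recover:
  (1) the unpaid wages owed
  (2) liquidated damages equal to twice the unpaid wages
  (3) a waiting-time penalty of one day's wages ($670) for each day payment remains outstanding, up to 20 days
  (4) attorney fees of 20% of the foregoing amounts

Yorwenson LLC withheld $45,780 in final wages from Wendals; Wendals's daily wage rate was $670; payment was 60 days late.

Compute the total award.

Doubled: 2 × $45,780 = $91,560
Penalty days: min(60, 20) = 20
Waiting-time penalty: 20 × $670 = $13,400
Subtotal: $45,780 + $91,560 + $13,400 = $150,740
Attorney fees: 20% of $150,740 = $30,148
Total award: $150,740 + $30,148 = $180,888

$180,888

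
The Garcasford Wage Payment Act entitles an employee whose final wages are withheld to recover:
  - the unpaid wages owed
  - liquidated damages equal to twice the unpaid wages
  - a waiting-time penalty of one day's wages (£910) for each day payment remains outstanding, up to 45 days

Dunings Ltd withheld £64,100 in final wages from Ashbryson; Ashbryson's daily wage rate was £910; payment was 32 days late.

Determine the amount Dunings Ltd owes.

£221,420

Doubled: 2 × £64,100 = £128,200
Penalty days: min(32, 45) = 32
Waiting-time penalty: 32 × £910 = £29,120
Total award: £64,100 + £128,200 + £29,120 = £221,420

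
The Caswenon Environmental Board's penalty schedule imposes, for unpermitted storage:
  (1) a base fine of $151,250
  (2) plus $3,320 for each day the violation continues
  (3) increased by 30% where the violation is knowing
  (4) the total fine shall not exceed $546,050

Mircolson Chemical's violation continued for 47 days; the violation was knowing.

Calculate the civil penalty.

Civil penalty: $399,477

Per-day component: 47 × $3,320 = $156,040
Base plus per-day: $151,250 + $156,040 = $307,290
Enhancement: 30% of $307,290 = $92,187
Enhanced fine: $307,290 + $92,187 = $399,477
Cap at $546,050: $399,477 is within the cap, no reduction.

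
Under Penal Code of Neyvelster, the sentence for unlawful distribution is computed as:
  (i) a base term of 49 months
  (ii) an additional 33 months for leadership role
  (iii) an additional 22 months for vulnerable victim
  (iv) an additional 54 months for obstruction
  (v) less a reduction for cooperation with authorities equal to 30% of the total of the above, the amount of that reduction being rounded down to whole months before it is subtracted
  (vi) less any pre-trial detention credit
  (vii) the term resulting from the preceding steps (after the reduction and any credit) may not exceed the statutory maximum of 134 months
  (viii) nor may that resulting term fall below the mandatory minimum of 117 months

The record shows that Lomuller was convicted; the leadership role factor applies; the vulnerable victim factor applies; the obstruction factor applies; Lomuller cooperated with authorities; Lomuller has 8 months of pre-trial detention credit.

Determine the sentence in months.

Leadership role enhancement: +33 months
Vulnerable victim enhancement: +22 months
Obstruction enhancement: +54 months
Adjusted term: 49 months + 33 months + 22 months + 54 months = 158 months
Cooperation with authorities reduction: 30% of 158 months = 47 months (rounded down)
After reduction: 158 − 47 = 111 months
Less pre-trial detention credit: 111 months − 8 months = 103 months
Cap at 134 months: 103 months is within the cap, no reduction.
Minimum 117 months: 103 months is below the minimum → 117 months

117 months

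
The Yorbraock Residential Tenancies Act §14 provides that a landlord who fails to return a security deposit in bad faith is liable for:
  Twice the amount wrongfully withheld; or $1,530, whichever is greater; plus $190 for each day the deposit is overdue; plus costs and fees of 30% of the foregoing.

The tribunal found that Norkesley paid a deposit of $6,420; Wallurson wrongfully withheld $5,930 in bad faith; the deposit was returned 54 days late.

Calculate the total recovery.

$28,756

Doubled: 2 × $5,930 = $11,860
Minimum $1,530: $11,860 meets the minimum, no increase.
Late-return penalty: 54 × $190 = $10,260
Damages plus late penalty: $11,860 + $10,260 = $22,120
Costs and fees: 30% of $22,120 = $6,636
Total recovery: $22,120 + $6,636 = $28,756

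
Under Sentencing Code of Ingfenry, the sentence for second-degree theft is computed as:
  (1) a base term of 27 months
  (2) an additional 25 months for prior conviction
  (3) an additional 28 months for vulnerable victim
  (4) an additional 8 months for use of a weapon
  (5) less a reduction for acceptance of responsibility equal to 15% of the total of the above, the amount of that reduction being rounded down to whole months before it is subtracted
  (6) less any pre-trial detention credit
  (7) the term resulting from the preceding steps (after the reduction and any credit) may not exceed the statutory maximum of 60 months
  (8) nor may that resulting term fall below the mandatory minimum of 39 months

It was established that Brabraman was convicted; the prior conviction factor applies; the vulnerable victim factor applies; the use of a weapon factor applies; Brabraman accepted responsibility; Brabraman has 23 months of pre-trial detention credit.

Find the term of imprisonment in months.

52 months

Prior conviction enhancement: +25 months
Vulnerable victim enhancement: +28 months
Use of a weapon enhancement: +8 months
Adjusted term: 27 months + 25 months + 28 months + 8 months = 88 months
Acceptance of responsibility reduction: 15% of 88 months = 13 months (rounded down)
After reduction: 88 − 13 = 75 months
Less pre-trial detention credit: 75 months − 23 months = 52 months
Cap at 60 months: 52 months is within the cap, no reduction.
Minimum 39 months: 52 months meets the minimum, no increase.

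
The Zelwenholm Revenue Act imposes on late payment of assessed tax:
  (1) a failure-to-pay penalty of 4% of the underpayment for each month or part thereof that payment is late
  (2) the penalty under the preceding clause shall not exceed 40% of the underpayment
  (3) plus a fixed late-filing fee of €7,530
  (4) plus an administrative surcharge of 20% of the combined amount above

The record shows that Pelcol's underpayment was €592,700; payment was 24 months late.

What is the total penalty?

€293,532

Accrued rate: 4% × 24 = 96%, capped at 40% → 40%
Failure-to-pay penalty: 40% of €592,700 = €237,080
Penalty before surcharge: €237,080 + €7,530 = €244,610
Administrative surcharge: 20% of €244,610 = €48,922
Total penalty: €244,610 + €48,922 = €293,532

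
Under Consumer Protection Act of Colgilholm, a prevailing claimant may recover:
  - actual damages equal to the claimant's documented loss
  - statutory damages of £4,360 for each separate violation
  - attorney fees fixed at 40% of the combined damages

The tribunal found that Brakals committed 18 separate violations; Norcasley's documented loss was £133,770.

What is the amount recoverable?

Statutory damages: 18 × £4,360 = £78,480
Combined damages: £133,770 + £78,480 = £212,250
Attorney fees: 40% of £212,250 = £84,900
Total recovery: £212,250 + £84,900 = £297,150

£297,150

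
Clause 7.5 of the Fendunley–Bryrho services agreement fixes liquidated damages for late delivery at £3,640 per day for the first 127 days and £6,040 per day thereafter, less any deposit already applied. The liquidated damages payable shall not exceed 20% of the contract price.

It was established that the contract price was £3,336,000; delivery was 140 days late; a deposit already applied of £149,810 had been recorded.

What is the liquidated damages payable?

£390,990

First 127 days: 127 × £3,640 = £462,280
Remaining days: (140 − 127) × £6,040 = £78,520
Accrued per-day damages: £462,280 + £78,520 = £540,800
Less deposit already applied: £540,800 − £149,810 = £390,990
Cap: 20% of £3,336,000 = £667,200
Cap at £667,200: £390,990 is within the cap, no reduction.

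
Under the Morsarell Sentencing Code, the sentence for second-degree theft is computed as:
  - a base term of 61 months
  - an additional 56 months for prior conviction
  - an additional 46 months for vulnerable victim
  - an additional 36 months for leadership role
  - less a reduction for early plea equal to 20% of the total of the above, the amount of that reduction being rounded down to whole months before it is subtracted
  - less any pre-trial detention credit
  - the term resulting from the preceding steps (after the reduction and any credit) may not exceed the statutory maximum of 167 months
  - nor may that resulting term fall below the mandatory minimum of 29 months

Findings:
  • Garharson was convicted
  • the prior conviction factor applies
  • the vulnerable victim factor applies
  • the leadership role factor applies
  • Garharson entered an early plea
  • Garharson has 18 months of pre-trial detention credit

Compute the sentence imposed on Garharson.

Prior conviction enhancement: +56 months
Vulnerable victim enhancement: +46 months
Leadership role enhancement: +36 months
Adjusted term: 61 months + 56 months + 46 months + 36 months = 199 months
Early plea reduction: 20% of 199 months = 39 months (rounded down)
After reduction: 199 − 39 = 160 months
Less pre-trial detention credit: 160 months − 18 months = 142 months
Cap at 167 months: 142 months is within the cap, no reduction.
Minimum 29 months: 142 months meets the minimum, no increase.

142 months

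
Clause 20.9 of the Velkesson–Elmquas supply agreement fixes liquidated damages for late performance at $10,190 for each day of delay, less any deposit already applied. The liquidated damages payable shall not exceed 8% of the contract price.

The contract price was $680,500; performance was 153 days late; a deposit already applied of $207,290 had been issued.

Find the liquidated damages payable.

$54,440

Per-day damages: 153 × $10,190 = $1,559,070
Less deposit already applied: $1,559,070 − $207,290 = $1,351,780
Cap: 8% of $680,500 = $54,440
Cap at $54,440: $1,351,780 exceeds the cap → $54,440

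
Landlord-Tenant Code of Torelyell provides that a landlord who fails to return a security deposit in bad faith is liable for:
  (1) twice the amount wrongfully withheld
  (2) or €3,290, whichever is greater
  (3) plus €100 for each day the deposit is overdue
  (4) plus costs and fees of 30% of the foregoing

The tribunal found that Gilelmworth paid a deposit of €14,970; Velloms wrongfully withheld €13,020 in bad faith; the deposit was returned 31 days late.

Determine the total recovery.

Recovery: €37,882

Doubled: 2 × €13,020 = €26,040
Minimum €3,290: €26,040 meets the minimum, no increase.
Late-return penalty: 31 × €100 = €3,100
Damages plus late penalty: €26,040 + €3,100 = €29,140
Costs and fees: 30% of €29,140 = €8,742
Total recovery: €29,140 + €8,742 = €37,882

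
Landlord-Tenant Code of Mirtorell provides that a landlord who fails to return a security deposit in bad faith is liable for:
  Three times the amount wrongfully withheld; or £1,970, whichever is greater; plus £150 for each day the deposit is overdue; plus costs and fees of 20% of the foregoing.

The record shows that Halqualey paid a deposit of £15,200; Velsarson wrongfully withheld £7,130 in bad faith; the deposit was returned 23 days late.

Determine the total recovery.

Trebled: 3 × £7,130 = £21,390
Minimum £1,970: £21,390 meets the minimum, no increase.
Late-return penalty: 23 × £150 = £3,450
Damages plus late penalty: £21,390 + £3,450 = £24,840
Costs and fees: 20% of £24,840 = £4,968
Total recovery: £24,840 + £4,968 = £29,808

£29,808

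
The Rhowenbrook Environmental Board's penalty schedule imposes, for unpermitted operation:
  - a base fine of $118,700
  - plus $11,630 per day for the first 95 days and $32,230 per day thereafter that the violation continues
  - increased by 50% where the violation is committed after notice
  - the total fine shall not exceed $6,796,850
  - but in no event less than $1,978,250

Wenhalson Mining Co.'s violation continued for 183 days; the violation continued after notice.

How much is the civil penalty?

Civil penalty: $6,089,685

First 95 days: 95 × $11,630 = $1,104,850
Remaining days: (183 − 95) × $32,230 = $2,836,240
Per-day component: $1,104,850 + $2,836,240 = $3,941,090
Base plus per-day: $118,700 + $3,941,090 = $4,059,790
Enhancement: 50% of $4,059,790 = $2,029,895
Enhanced fine: $4,059,790 + $2,029,895 = $6,089,685
Cap at $6,796,850: $6,089,685 is within the cap, no reduction.
Minimum $1,978,250: $6,089,685 meets the minimum, no increase.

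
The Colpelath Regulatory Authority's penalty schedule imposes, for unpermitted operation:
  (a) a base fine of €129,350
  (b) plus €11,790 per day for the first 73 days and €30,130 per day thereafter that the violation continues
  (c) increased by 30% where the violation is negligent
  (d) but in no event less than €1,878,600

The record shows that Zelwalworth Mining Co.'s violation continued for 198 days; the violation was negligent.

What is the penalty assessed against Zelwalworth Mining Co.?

First 73 days: 73 × €11,790 = €860,670
Remaining days: (198 − 73) × €30,130 = €3,766,250
Per-day component: €860,670 + €3,766,250 = €4,626,920
Base plus per-day: €129,350 + €4,626,920 = €4,756,270
Enhancement: 30% of €4,756,270 = €1,426,881
Enhanced fine: €4,756,270 + €1,426,881 = €6,183,151
Minimum €1,878,600: €6,183,151 meets the minimum, no increase.

€6,183,151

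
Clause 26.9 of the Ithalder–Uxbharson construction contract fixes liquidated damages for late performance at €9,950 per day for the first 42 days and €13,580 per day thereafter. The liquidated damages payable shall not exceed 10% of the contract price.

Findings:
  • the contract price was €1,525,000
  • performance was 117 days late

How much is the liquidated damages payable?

€152,500

First 42 days: 42 × €9,950 = €417,900
Remaining days: (117 − 42) × €13,580 = €1,018,500
Accrued per-day damages: €417,900 + €1,018,500 = €1,436,400
Cap: 10% of €1,525,000 = €152,500
Cap at €152,500: €1,436,400 exceeds the cap → €152,500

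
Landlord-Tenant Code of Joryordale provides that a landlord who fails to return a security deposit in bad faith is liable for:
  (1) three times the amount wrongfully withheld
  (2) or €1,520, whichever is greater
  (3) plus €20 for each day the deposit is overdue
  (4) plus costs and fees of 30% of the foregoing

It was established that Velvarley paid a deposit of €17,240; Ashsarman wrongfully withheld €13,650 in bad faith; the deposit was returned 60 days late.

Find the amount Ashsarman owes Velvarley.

Trebled: 3 × €13,650 = €40,950
Minimum €1,520: €40,950 meets the minimum, no increase.
Late-return penalty: 60 × €20 = €1,200
Damages plus late penalty: €40,950 + €1,200 = €42,150
Costs and fees: 30% of €42,150 = €12,645
Total recovery: €42,150 + €12,645 = €54,795

€54,795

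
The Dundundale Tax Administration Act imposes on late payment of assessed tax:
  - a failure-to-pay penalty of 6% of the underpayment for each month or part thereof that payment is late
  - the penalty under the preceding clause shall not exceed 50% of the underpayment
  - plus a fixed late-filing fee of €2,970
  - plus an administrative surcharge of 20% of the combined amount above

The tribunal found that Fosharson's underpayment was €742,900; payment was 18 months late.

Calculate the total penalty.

€449,304

Accrued rate: 6% × 18 = 108%, capped at 50% → 50%
Failure-to-pay penalty: 50% of €742,900 = €371,450
Penalty before surcharge: €371,450 + €2,970 = €374,420
Administrative surcharge: 20% of €374,420 = €74,884
Total penalty: €374,420 + €74,884 = €449,304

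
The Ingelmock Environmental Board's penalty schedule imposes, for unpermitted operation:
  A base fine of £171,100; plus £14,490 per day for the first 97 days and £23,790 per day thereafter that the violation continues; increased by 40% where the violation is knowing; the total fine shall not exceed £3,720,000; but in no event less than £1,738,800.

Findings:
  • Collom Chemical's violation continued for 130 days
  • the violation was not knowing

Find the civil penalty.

£2,361,700

First 97 days: 97 × £14,490 = £1,405,530
Remaining days: (130 − 97) × £23,790 = £785,070
Per-day component: £1,405,530 + £785,070 = £2,190,600
Base plus per-day: £171,100 + £2,190,600 = £2,361,700
The violation was not knowing: no 40% increase.
Cap at £3,720,000: £2,361,700 is within the cap, no reduction.
Minimum £1,738,800: £2,361,700 meets the minimum, no increase.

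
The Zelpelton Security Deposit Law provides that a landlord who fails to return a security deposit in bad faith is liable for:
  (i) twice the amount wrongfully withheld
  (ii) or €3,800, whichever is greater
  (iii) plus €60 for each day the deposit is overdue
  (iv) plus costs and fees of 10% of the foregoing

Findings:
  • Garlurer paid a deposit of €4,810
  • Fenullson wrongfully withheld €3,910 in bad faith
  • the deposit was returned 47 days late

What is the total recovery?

Doubled: 2 × €3,910 = €7,820
Minimum €3,800: €7,820 meets the minimum, no increase.
Late-return penalty: 47 × €60 = €2,820
Damages plus late penalty: €7,820 + €2,820 = €10,640
Costs and fees: 10% of €10,640 = €1,064
Total recovery: €10,640 + €1,064 = €11,704

Recovery: €11,704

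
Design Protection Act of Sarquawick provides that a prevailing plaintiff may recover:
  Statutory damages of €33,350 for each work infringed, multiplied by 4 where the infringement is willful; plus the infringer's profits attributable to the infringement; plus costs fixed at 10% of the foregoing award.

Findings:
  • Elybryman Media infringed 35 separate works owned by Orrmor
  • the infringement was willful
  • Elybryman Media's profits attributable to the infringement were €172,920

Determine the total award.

€5,326,112

Statutory damages: 35 × €33,350 = €1,167,250
Multiplied by 4: 4 × €1,167,250 = €4,669,000
Combined award: €4,669,000 + €172,920 = €4,841,920
Costs: 10% of €4,841,920 = €484,192
Award plus costs: €4,841,920 + €484,192 = €5,326,112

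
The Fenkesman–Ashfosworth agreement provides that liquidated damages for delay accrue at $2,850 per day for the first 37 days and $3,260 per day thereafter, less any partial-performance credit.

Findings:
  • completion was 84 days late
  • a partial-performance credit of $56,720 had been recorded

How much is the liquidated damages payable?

$201,950

First 37 days: 37 × $2,850 = $105,450
Remaining days: (84 − 37) × $3,260 = $153,220
Accrued per-day damages: $105,450 + $153,220 = $258,670
Less partial-performance credit: $258,670 − $56,720 = $201,950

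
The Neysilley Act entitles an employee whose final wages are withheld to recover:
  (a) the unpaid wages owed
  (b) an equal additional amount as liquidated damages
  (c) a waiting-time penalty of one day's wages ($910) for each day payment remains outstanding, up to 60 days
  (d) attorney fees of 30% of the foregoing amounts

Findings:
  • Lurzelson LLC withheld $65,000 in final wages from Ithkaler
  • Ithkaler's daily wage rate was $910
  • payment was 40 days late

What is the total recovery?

Liquidated damages (equal amount): $65,000
Penalty days: min(40, 60) = 40
Waiting-time penalty: 40 × $910 = $36,400
Subtotal: $65,000 + $65,000 + $36,400 = $166,400
Attorney fees: 30% of $166,400 = $49,920
Total award: $166,400 + $49,920 = $216,320

$216,320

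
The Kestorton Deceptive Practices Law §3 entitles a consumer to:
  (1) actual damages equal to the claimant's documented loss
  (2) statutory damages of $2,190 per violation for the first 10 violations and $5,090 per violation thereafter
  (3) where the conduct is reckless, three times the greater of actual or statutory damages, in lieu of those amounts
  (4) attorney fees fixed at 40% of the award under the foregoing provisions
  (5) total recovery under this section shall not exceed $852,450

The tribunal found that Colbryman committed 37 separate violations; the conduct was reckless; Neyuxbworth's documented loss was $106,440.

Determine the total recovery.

$669,186

First 10 violations: 10 × $2,190 = $21,900
Remaining violations: (37 − 10) × $5,090 = $137,430
Statutory damages: $21,900 + $137,430 = $159,330
Greater of actual damages ($106,440) or statutory damages ($159,330): $159,330
Trebled: 3 × $159,330 = $477,990
Attorney fees: 40% of $477,990 = $191,196
Total before cap: $477,990 + $191,196 = $669,186
Cap at $852,450: $669,186 is within the cap, no reduction.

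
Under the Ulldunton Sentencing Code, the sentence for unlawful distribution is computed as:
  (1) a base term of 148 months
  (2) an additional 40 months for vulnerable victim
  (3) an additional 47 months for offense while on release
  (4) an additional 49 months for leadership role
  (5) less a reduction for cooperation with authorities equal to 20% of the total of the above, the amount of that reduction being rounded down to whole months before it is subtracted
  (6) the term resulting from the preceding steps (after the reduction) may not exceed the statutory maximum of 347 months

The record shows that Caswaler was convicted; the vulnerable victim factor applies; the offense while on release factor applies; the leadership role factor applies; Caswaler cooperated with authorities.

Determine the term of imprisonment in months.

Vulnerable victim enhancement: +40 months
Offense while on release enhancement: +47 months
Leadership role enhancement: +49 months
Adjusted term: 148 months + 40 months + 47 months + 49 months = 284 months
Cooperation with authorities reduction: 20% of 284 months = 56 months (rounded down)
After reduction: 284 − 56 = 228 months
Cap at 347 months: 228 months is within the cap, no reduction.

228 months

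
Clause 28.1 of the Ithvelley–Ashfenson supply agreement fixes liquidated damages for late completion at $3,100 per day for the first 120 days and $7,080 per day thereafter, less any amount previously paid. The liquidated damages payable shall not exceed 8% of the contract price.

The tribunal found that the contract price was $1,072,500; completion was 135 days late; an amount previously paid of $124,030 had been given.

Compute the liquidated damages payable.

First 120 days: 120 × $3,100 = $372,000
Remaining days: (135 − 120) × $7,080 = $106,200
Accrued per-day damages: $372,000 + $106,200 = $478,200
Less amount previously paid: $478,200 − $124,030 = $354,170
Cap: 8% of $1,072,500 = $85,800
Cap at $85,800: $354,170 exceeds the cap → $85,800

$85,800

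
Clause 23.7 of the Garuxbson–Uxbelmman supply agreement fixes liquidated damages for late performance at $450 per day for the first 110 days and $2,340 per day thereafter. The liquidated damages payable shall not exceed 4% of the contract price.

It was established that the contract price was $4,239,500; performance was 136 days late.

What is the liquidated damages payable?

$110,340

First 110 days: 110 × $450 = $49,500
Remaining days: (136 − 110) × $2,340 = $60,840
Accrued per-day damages: $49,500 + $60,840 = $110,340
Cap: 4% of $4,239,500 = $169,580
Cap at $169,580: $110,340 is within the cap, no reduction.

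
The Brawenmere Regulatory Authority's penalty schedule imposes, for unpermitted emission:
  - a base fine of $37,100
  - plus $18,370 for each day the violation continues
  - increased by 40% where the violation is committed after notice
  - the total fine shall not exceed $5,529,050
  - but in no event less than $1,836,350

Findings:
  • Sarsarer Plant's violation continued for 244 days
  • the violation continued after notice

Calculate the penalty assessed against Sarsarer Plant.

$5,529,050

Per-day component: 244 × $18,370 = $4,482,280
Base plus per-day: $37,100 + $4,482,280 = $4,519,380
Enhancement: 40% of $4,519,380 = $1,807,752
Enhanced fine: $4,519,380 + $1,807,752 = $6,327,132
Cap at $5,529,050: $6,327,132 exceeds the cap → $5,529,050
Minimum $1,836,350: $5,529,050 meets the minimum, no increase.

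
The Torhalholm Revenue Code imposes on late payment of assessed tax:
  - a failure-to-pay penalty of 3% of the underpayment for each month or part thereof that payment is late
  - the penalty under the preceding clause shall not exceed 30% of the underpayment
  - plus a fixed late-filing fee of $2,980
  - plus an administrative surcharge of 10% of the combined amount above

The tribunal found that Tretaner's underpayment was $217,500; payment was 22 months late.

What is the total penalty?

$75,053

Accrued rate: 3% × 22 = 66%, capped at 30% → 30%
Failure-to-pay penalty: 30% of $217,500 = $65,250
Penalty before surcharge: $65,250 + $2,980 = $68,230
Administrative surcharge: 10% of $68,230 = $6,823
Total penalty: $68,230 + $6,823 = $75,053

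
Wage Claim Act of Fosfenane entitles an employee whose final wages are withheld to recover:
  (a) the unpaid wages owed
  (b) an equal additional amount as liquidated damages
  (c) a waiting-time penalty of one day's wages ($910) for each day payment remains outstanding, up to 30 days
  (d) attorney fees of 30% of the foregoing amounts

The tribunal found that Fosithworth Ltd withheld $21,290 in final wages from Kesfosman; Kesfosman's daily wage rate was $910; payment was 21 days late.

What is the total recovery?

$80,197

Liquidated damages (equal amount): $21,290
Penalty days: min(21, 30) = 21
Waiting-time penalty: 21 × $910 = $19,110
Subtotal: $21,290 + $21,290 + $19,110 = $61,690
Attorney fees: 30% of $61,690 = $18,507
Total award: $61,690 + $18,507 = $80,197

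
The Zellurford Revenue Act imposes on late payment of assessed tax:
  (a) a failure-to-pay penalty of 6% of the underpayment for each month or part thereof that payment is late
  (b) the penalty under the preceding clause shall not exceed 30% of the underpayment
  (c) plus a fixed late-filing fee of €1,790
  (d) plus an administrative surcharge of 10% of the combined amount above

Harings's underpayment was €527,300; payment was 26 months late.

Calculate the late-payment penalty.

Accrued rate: 6% × 26 = 156%, capped at 30% → 30%
Failure-to-pay penalty: 30% of €527,300 = €158,190
Penalty before surcharge: €158,190 + €1,790 = €159,980
Administrative surcharge: 10% of €159,980 = €15,998
Total penalty: €159,980 + €15,998 = €175,978

€175,978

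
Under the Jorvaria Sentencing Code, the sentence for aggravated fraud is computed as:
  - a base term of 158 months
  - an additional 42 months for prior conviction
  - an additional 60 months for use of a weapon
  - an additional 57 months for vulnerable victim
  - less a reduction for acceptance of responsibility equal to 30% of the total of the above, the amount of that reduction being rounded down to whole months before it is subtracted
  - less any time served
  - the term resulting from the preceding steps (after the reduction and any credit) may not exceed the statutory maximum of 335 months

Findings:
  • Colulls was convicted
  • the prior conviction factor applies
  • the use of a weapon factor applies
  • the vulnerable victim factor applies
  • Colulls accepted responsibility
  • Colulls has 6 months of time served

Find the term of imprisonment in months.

216 months

Prior conviction enhancement: +42 months
Use of a weapon enhancement: +60 months
Vulnerable victim enhancement: +57 months
Adjusted term: 158 months + 42 months + 60 months + 57 months = 317 months
Acceptance of responsibility reduction: 30% of 317 months = 95 months (rounded down)
After reduction: 317 − 95 = 222 months
Less time served: 222 months − 6 months = 216 months
Cap at 335 months: 216 months is within the cap, no reduction.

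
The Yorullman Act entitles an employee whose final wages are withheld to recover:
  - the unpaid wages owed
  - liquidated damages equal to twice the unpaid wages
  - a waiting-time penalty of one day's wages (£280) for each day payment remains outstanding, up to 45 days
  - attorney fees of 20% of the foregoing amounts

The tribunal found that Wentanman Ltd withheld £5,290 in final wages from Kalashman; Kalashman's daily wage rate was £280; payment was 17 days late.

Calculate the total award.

Doubled: 2 × £5,290 = £10,580
Penalty days: min(17, 45) = 17
Waiting-time penalty: 17 × £280 = £4,760
Subtotal: £5,290 + £10,580 + £4,760 = £20,630
Attorney fees: 20% of £20,630 = £4,126
Total award: £20,630 + £4,126 = £24,756

£24,756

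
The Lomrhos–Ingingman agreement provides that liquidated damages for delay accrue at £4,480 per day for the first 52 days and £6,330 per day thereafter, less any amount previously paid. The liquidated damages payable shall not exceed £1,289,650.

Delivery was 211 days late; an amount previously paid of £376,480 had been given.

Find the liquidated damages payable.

£862,950

First 52 days: 52 × £4,480 = £232,960
Remaining days: (211 − 52) × £6,330 = £1,006,470
Accrued per-day damages: £232,960 + £1,006,470 = £1,239,430
Less amount previously paid: £1,239,430 − £376,480 = £862,950
Cap at £1,289,650: £862,950 is within the cap, no reduction.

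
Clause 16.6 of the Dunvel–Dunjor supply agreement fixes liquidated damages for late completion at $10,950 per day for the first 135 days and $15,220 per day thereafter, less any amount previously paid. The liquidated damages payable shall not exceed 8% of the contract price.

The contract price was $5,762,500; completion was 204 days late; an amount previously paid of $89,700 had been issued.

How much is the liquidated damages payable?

Liquidated damages: $461,000

First 135 days: 135 × $10,950 = $1,478,250
Remaining days: (204 − 135) × $15,220 = $1,050,180
Accrued per-day damages: $1,478,250 + $1,050,180 = $2,528,430
Less amount previously paid: $2,528,430 − $89,700 = $2,438,730
Cap: 8% of $5,762,500 = $461,000
Cap at $461,000: $2,438,730 exceeds the cap → $461,000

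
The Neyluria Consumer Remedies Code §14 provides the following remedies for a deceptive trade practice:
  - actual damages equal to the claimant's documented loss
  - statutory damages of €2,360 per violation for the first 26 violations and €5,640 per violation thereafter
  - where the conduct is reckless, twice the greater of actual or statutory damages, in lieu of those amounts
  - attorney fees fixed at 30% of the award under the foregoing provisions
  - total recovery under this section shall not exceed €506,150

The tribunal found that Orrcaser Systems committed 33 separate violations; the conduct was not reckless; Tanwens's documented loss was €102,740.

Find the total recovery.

€264,654

First 26 violations: 26 × €2,360 = €61,360
Remaining violations: (33 − 26) × €5,640 = €39,480
Statutory damages: €61,360 + €39,480 = €100,840
Conduct not reckless: the in-lieu enhancement does not apply.
Actual plus statutory damages: €102,740 + €100,840 = €203,580
Attorney fees: 30% of €203,580 = €61,074
Total before cap: €203,580 + €61,074 = €264,654
Cap at €506,150: €264,654 is within the cap, no reduction.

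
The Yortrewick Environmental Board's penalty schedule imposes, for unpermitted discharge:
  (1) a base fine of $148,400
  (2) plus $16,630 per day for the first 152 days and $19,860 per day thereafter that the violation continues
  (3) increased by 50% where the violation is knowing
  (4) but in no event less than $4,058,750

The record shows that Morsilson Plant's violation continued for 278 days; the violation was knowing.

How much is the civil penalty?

First 152 days: 152 × $16,630 = $2,527,760
Remaining days: (278 − 152) × $19,860 = $2,502,360
Per-day component: $2,527,760 + $2,502,360 = $5,030,120
Base plus per-day: $148,400 + $5,030,120 = $5,178,520
Enhancement: 50% of $5,178,520 = $2,589,260
Enhanced fine: $5,178,520 + $2,589,260 = $7,767,780
Minimum $4,058,750: $7,767,780 meets the minimum, no increase.

$7,767,780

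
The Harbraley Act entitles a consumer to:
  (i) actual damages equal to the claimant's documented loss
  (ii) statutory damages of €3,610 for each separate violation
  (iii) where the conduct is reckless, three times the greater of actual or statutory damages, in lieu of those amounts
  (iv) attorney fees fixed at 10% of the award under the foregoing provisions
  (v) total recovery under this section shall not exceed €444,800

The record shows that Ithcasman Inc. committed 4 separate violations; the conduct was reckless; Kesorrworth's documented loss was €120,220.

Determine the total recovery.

€396,726

Statutory damages: 4 × €3,610 = €14,440
Greater of actual damages (€120,220) or statutory damages (€14,440): €120,220
Trebled: 3 × €120,220 = €360,660
Attorney fees: 10% of €360,660 = €36,066
Total before cap: €360,660 + €36,066 = €396,726
Cap at €444,800: €396,726 is within the cap, no reduction.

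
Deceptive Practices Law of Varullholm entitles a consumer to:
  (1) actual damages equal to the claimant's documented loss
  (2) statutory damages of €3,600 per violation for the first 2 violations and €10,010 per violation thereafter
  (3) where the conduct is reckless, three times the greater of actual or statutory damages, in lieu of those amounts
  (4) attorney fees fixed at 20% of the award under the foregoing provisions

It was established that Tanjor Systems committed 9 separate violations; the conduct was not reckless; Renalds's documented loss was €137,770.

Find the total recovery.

€258,048

First 2 violations: 2 × €3,600 = €7,200
Remaining violations: (9 − 2) × €10,010 = €70,070
Statutory damages: €7,200 + €70,070 = €77,270
Conduct not reckless: the in-lieu enhancement does not apply.
Actual plus statutory damages: €137,770 + €77,270 = €215,040
Attorney fees: 20% of €215,040 = €43,008
Total recovery: €215,040 + €43,008 = €258,048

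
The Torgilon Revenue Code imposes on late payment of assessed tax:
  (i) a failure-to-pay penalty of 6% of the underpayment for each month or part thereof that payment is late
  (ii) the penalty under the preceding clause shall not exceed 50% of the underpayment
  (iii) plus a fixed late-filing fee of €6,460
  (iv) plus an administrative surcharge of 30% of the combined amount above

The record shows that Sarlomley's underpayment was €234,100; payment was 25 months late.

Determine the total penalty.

Accrued rate: 6% × 25 = 150%, capped at 50% → 50%
Failure-to-pay penalty: 50% of €234,100 = €117,050
Penalty before surcharge: €117,050 + €6,460 = €123,510
Administrative surcharge: 30% of €123,510 = €37,053
Total penalty: €123,510 + €37,053 = €160,563

€160,563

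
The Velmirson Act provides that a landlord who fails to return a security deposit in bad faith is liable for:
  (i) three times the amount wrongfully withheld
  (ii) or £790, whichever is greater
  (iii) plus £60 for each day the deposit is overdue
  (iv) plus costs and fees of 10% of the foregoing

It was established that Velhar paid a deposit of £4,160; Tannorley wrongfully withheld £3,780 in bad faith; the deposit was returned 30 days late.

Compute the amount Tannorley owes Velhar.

Trebled: 3 × £3,780 = £11,340
Minimum £790: £11,340 meets the minimum, no increase.
Late-return penalty: 30 × £60 = £1,800
Damages plus late penalty: £11,340 + £1,800 = £13,140
Costs and fees: 10% of £13,140 = £1,314
Total recovery: £13,140 + £1,314 = £14,454

£14,454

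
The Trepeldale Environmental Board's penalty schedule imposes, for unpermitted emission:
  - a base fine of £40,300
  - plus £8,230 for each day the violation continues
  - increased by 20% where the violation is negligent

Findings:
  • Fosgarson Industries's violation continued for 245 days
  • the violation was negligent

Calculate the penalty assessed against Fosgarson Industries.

£2,467,980

Per-day component: 245 × £8,230 = £2,016,350
Base plus per-day: £40,300 + £2,016,350 = £2,056,650
Enhancement: 20% of £2,056,650 = £411,330
Enhanced fine: £2,056,650 + £411,330 = £2,467,980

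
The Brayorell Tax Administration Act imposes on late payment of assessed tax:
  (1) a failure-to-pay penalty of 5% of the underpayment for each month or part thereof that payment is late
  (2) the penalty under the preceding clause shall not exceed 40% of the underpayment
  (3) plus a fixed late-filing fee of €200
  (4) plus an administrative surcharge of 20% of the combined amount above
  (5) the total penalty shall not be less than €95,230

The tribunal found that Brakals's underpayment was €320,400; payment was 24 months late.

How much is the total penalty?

€154,032

Accrued rate: 5% × 24 = 120%, capped at 40% → 40%
Failure-to-pay penalty: 40% of €320,400 = €128,160
Penalty before surcharge: €128,160 + €200 = €128,360
Administrative surcharge: 20% of €128,360 = €25,672
Total penalty: €128,360 + €25,672 = €154,032
Minimum €95,230: €154,032 meets the minimum, no increase.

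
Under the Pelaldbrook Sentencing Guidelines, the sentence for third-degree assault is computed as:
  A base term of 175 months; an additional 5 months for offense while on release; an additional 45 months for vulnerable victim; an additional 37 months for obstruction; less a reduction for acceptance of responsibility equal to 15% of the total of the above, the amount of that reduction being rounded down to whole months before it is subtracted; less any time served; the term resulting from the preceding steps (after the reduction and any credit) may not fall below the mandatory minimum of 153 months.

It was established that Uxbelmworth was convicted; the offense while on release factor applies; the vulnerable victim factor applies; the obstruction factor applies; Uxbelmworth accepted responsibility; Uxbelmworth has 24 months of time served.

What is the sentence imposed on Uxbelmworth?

Offense while on release enhancement: +5 months
Vulnerable victim enhancement: +45 months
Obstruction enhancement: +37 months
Adjusted term: 175 months + 5 months + 45 months + 37 months = 262 months
Acceptance of responsibility reduction: 15% of 262 months = 39 months (rounded down)
After reduction: 262 − 39 = 223 months
Less time served: 223 months − 24 months = 199 months
Minimum 153 months: 199 months meets the minimum, no increase.

199 months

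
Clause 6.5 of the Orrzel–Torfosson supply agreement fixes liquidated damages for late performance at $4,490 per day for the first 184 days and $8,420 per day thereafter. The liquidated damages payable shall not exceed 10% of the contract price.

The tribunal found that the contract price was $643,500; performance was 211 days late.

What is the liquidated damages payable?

First 184 days: 184 × $4,490 = $826,160
Remaining days: (211 − 184) × $8,420 = $227,340
Accrued per-day damages: $826,160 + $227,340 = $1,053,500
Cap: 10% of $643,500 = $64,350
Cap at $64,350: $1,053,500 exceeds the cap → $64,350

Liquidated damages: $64,350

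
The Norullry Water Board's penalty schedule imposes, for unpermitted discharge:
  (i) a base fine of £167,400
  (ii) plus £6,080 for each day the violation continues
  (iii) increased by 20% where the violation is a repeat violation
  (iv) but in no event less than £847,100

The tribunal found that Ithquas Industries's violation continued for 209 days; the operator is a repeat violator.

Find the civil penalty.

£1,725,744

Per-day component: 209 × £6,080 = £1,270,720
Base plus per-day: £167,400 + £1,270,720 = £1,438,120
Enhancement: 20% of £1,438,120 = £287,624
Enhanced fine: £1,438,120 + £287,624 = £1,725,744
Minimum £847,100: £1,725,744 meets the minimum, no increase.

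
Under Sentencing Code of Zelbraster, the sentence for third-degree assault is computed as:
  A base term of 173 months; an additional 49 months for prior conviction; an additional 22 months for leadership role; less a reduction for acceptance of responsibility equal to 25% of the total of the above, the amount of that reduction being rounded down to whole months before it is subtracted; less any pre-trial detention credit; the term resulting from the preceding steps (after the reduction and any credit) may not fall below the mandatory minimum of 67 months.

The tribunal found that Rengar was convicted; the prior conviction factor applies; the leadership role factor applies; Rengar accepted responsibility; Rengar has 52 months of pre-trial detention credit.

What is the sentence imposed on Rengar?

Prior conviction enhancement: +49 months
Leadership role enhancement: +22 months
Adjusted term: 173 months + 49 months + 22 months = 244 months
Acceptance of responsibility reduction: 25% of 244 months = 61 months (rounded down)
After reduction: 244 − 61 = 183 months
Less pre-trial detention credit: 183 months − 52 months = 131 months
Minimum 67 months: 131 months meets the minimum, no increase.

Sentence: 131 months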